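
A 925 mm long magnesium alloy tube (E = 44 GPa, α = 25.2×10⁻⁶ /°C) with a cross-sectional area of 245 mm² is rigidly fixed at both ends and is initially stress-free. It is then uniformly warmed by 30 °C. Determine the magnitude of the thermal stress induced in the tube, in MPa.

σ ≈ 33.3 MPa (compressive)

With length fixed, the mechanical strain must cancel the thermal strain αΔT = 25.2×10⁻⁶ × 30 = 756×10⁻⁶.
The stress required to suppress this strain is σ = Eε = 44×10³ × 756×10⁻⁶ = 33.26 MPa, compressive since the tube is trying to expand.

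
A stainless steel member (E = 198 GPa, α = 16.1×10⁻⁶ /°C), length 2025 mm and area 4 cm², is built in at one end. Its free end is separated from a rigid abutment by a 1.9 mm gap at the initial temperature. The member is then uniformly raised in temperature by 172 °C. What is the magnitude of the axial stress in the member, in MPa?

σ ≈ 363 MPa (compressive)

Unrestrained expansion: δ_free = αΔT L = 16.1×10⁻⁶ × 172 × 2025 = 5.608 mm.
The gap closes (δ_free > 1.9 mm) and the wall then resists a further 5.608 − 1.9 = 3.708 mm of expansion.
Compatibility: PL/(AE) = 3.708 mm, so σ = P/A = E × (3.708/2025) = 362.5 MPa.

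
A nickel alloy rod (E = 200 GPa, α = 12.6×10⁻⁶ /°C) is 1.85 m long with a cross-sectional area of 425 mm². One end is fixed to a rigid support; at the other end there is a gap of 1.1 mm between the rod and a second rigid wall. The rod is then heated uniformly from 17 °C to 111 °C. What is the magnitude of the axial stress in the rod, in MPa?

If the wall were absent the rod would grow by αΔT L = 12.6×10⁻⁶ × 94 × 1850 = 2.191 mm.
This exceeds the 1.1 mm gap, so the wall pushes back. The portion of expansion that must be recovered elastically is δ_free − gap = 2.191 − 1.1 = 1.091 mm.
Compatibility: PL/(AE) = 1.091 mm, so σ = P/A = E × (1.091/1850) = 118 MPa.

σ ≈ 118 MPa (compressive)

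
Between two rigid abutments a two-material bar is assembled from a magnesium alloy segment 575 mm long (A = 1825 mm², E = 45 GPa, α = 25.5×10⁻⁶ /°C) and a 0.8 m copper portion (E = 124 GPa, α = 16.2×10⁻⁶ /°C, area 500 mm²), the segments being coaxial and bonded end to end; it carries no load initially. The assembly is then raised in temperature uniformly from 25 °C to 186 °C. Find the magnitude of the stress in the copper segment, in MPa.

Free thermal expansion of the whole bar: Σ αᵢΔT Lᵢ = 25.5×10⁻⁶×161×575 + 16.2×10⁻⁶×161×800 = 4.447 mm.
The rigid supports impose zero overall length change; the single axial force P common to all segments must satisfy P Σ Lᵢ/(AᵢEᵢ) = δ_free.
Σ Lᵢ/(AᵢEᵢ) = 575/(1825×45×10³) + 800/(500×124×10³) = 1.99×10⁻⁵ mm/N.
P = 4.447 / 1.99×10⁻⁵ = 223400 N = 223.4 kN, compressive.
σ_{copper} = P / A = 223400 / 500 = 446.9 MPa.

σ ≈ 447 MPa (compressive)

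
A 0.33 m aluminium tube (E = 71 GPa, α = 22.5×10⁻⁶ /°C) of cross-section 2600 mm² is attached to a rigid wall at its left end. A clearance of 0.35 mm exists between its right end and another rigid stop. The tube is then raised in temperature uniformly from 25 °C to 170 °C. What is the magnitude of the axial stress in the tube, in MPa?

Unrestrained expansion: δ_free = αΔT L = 22.5×10⁻⁶ × 145 × 330 = 1.077 mm.
The gap closes (δ_free > 0.35 mm) and the wall then resists a further 1.077 − 0.35 = 0.7266 mm of expansion.
So σ = E(δ_free − g)/L = 71×10³ × 0.7266/330 = 156.3 MPa.

σ ≈ 156 MPa (compressive)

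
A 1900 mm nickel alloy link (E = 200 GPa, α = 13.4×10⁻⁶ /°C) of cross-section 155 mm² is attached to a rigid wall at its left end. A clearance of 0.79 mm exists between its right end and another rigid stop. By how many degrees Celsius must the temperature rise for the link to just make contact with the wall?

Contact occurs when the free expansion equals the gap: αΔT L = 0.79 mm.
ΔT = 0.79 / (13.4×10⁻⁶ × 1900) = 31.03 °C.

ΔT ≈ 31 °C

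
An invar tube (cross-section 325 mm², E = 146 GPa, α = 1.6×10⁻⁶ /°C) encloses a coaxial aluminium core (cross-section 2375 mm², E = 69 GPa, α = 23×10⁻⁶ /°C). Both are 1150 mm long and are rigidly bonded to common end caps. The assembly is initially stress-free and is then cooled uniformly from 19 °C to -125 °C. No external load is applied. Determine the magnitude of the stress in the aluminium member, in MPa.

σ ≈ 47.7 MPa (tensile)

The aluminium has the larger α, so on cooling it would change length more than the invar if both were free. The rigid plates force a common final length, so the aluminium is put into tension and the invar into compression, with equal and opposite forces P (no external load).
Setting the final lengths equal and cancelling L: (α₁ − α₂)ΔT = P/(A₁E₁) + P/(A₂E₂).
|α₁ − α₂|·ΔT = 21.4×10⁻⁶ × 144 = 0.003082.
1/(A₁E₁) + 1/(A₂E₂) = 1/(325×146×10³) + 1/(2375×69×10³) = 2.718×10⁻⁸ N⁻¹.
So P = 0.003082 / 2.718×10⁻⁸ = 113.4 kN.
σ_{aluminium} = P/A₂ = 113400/2375 = 47.74 MPa, tensile.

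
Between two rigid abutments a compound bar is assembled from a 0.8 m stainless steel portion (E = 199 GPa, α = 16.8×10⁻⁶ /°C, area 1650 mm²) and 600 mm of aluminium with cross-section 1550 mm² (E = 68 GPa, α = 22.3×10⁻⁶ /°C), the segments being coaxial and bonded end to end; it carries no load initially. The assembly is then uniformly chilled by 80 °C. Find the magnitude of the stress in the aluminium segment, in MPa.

σ ≈ 170 MPa (tensile)

If the supports were absent, the total length change would be Σ αᵢΔT Lᵢ = 16.8×10⁻⁶×80×800 + 22.3×10⁻⁶×80×600 = 2.146 mm.
The rigid supports impose zero overall length change; the single axial force P common to all segments must satisfy P Σ Lᵢ/(AᵢEᵢ) = δ_free.
Σ Lᵢ/(AᵢEᵢ) = 800/(1650×199×10³) + 600/(1550×68×10³) = 8.129×10⁻⁶ mm/N.
P = 2.146 / 8.129×10⁻⁶ = 263900 N = 263.9 kN, tensile.
σ_{aluminium} = P / A = 263900 / 1550 = 170.3 MPa.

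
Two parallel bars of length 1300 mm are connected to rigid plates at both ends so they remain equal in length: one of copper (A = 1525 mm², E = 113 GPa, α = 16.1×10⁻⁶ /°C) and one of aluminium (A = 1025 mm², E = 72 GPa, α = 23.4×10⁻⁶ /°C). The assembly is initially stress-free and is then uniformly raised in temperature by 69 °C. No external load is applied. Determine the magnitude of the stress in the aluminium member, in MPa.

σ ≈ 25.4 MPa (compressive)

Both members must finish at the same length. With the larger α, the aluminium tends to over-expand; the plates restrain it, putting the aluminium in compression and the copper in tension. With no external load the two internal forces are equal and opposite, magnitude P.
Setting the final lengths equal and cancelling L: (α₁ − α₂)ΔT = P/(A₁E₁) + P/(A₂E₂).
|α₁ − α₂|·ΔT = 7.3×10⁻⁶ × 69 = 0.0005037.
1/(A₁E₁) + 1/(A₂E₂) = 1/(1525×113×10³) + 1/(1025×72×10³) = 1.935×10⁻⁸ N⁻¹.
So P = 0.0005037 / 1.935×10⁻⁸ = 26.03 kN.
σ_{aluminium} = P/A₂ = 26030/1025 = 25.39 MPa, compressive.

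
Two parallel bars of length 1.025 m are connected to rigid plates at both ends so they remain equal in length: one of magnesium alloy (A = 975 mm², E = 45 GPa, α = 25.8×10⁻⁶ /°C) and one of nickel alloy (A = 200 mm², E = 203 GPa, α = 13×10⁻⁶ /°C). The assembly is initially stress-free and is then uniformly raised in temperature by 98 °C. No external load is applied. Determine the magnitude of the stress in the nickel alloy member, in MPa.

The magnesium alloy has the larger α, so on heating it would change length more than the nickel alloy if both were free. The rigid plates force a common final length, so the magnesium alloy is put into compression and the nickel alloy into tension, with equal and opposite forces P (no external load).
Equating the net (thermal + elastic) strains gives |α₁ − α₂|·ΔT = P·[1/(A₁E₁) + 1/(A₂E₂)].
|α₁ − α₂|·ΔT = 12.8×10⁻⁶ × 98 = 0.001254.
1/(A₁E₁) + 1/(A₂E₂) = 1/(975×45×10³) + 1/(200×203×10³) = 4.742×10⁻⁸ N⁻¹.
P = 0.001254 / 4.742×10⁻⁸ = 26450 N = 26.45 kN.
σ_{nickel alloy} = P/A₂ = 26450/200 = 132.3 MPa, tensile.

σ ≈ 132 MPa (tensile)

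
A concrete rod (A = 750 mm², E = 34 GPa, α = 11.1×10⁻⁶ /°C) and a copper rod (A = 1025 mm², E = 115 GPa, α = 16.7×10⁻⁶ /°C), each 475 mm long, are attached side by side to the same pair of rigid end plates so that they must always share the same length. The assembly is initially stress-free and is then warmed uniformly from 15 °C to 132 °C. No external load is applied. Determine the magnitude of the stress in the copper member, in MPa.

Equilibrium of a rigid end plate with no external load gives equal and opposite internal forces ±P in the two members. Since α_{copper} > α_{concrete}, heating drives the copper into compression and the concrete into tension.
Compatibility of the two members (thermal + elastic change equal): (α₁ − α₂)ΔT = P·[1/(A₁E₁) + 1/(A₂E₂)].
|α₁ − α₂|·ΔT = 5.6×10⁻⁶ × 117 = 0.0006552.
1/(A₁E₁) + 1/(A₂E₂) = 1/(750×34×10³) + 1/(1025×115×10³) = 4.77×10⁻⁸ N⁻¹.
P = 0.0006552 / 4.77×10⁻⁸ = 13740 N = 13.74 kN.
σ_{copper} = P/A₂ = 13740/1025 = 13.4 MPa, compressive.

σ ≈ 13.4 MPa (compressive)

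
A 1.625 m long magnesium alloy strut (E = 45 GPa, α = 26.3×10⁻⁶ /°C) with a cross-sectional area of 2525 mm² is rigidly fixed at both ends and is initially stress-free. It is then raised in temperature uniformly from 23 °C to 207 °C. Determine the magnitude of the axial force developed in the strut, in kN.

P ≈ 550 kN (compressive)

Full restraint means ε = 0, so the stress is σ = EαΔT = 45×10³ × 26.3×10⁻⁶ × 184 = 217.8 MPa.
Then P = σA = 217.8 × 2525 mm² = 549.9 kN, compressive.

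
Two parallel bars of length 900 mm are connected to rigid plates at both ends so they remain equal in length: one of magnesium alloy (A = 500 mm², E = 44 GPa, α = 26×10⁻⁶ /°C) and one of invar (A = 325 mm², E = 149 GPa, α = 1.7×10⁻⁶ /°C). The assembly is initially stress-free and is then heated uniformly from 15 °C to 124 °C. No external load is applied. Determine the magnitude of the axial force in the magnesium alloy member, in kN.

P ≈ 40.1 kN (compressive in the magnesium alloy)

Both members must finish at the same length. With the larger α, the magnesium alloy tends to over-expand; the plates restrain it, putting the magnesium alloy in compression and the invar in tension. With no external load the two internal forces are equal and opposite, magnitude P.
Compatibility of the two members (thermal + elastic change equal): (α₁ − α₂)ΔT = P·[1/(A₁E₁) + 1/(A₂E₂)].
|α₁ − α₂|·ΔT = 24.3×10⁻⁶ × 109 = 0.002649.
1/(A₁E₁) + 1/(A₂E₂) = 1/(500×44×10³) + 1/(325×149×10³) = 6.611×10⁻⁸ N⁻¹.
P = 0.002649 / 6.611×10⁻⁸ = 40070 N = 40.07 kN.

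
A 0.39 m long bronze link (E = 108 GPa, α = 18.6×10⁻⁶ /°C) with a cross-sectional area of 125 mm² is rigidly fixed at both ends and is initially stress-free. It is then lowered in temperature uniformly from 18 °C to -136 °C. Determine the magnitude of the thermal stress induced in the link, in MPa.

With length fixed, the mechanical strain must cancel the thermal strain αΔT = 18.6×10⁻⁶ × 154 = 2864.4×10⁻⁶.
The stress required to suppress this strain is σ = Eε = 108×10³ × 2864.4×10⁻⁶ = 309.4 MPa, tensile since the link is trying to contract.

σ ≈ 309 MPa (tensile)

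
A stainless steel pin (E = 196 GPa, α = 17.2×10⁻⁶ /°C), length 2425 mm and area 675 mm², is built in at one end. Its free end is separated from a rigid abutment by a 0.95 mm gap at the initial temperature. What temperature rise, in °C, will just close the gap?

Contact occurs when the free expansion equals the gap: αΔT L = 0.95 mm.
So ΔT = g/(αL) = 0.95/(17.2×10⁻⁶ × 2425) = 22.78 °C.

ΔT ≈ 22.8 °C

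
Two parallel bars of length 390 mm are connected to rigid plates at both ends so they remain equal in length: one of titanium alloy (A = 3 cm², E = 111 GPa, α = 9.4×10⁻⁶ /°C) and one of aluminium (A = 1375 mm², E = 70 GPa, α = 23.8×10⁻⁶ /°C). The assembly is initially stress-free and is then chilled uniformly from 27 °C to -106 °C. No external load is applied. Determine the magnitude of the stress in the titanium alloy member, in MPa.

σ ≈ 158 MPa (compressive)

Equilibrium of a rigid end plate with no external load gives equal and opposite internal forces ±P in the two members. Since α_{aluminium} > α_{titanium alloy}, cooling drives the aluminium into tension and the titanium alloy into compression.
Equating the net (thermal + elastic) strains gives |α₁ − α₂|·ΔT = P·[1/(A₁E₁) + 1/(A₂E₂)].
|α₁ − α₂|·ΔT = 14.4×10⁻⁶ × 133 = 0.001915.
1/(A₁E₁) + 1/(A₂E₂) = 1/(300×111×10³) + 1/(1375×70×10³) = 4.042×10⁻⁸ N⁻¹.
P = 0.001915 / 4.042×10⁻⁸ = 47380 N = 47.38 kN.
σ_{titanium alloy} = P/A₁ = 47380/300 = 157.9 MPa, compressive.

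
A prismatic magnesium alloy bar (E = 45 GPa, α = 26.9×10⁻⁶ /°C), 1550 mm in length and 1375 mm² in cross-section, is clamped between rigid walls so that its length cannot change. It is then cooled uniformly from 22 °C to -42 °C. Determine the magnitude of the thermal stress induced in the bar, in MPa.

σ ≈ 77.5 MPa (tensile)

The supports are rigid, so the total axial strain is zero. The restrained thermal strain is ε = αΔT = 26.9×10⁻⁶ × 64 = 1721.6×10⁻⁶.
σ = EαΔT = 45×10³ × 26.9×10⁻⁶ × 64 = 77.47 MPa (tensile; the bar is trying to contract).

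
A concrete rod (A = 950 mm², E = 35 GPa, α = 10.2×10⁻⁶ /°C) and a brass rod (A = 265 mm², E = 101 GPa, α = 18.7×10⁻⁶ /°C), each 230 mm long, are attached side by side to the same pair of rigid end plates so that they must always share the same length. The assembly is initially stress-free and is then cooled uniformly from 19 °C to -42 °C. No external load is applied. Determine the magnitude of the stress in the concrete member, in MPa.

σ ≈ 8.09 MPa (compressive)

The brass has the larger α, so on cooling it would change length more than the concrete if both were free. The rigid plates force a common final length, so the brass is put into tension and the concrete into compression, with equal and opposite forces P (no external load).
Equating the net (thermal + elastic) strains gives |α₁ − α₂|·ΔT = P·[1/(A₁E₁) + 1/(A₂E₂)].
|α₁ − α₂|·ΔT = 8.5×10⁻⁶ × 61 = 0.0005185.
1/(A₁E₁) + 1/(A₂E₂) = 1/(950×35×10³) + 1/(265×101×10³) = 6.744×10⁻⁸ N⁻¹.
P = 0.0005185 / 6.744×10⁻⁸ = 7689 N = 7.689 kN.
σ_{concrete} = P/A₁ = 7689/950 = 8.093 MPa, compressive.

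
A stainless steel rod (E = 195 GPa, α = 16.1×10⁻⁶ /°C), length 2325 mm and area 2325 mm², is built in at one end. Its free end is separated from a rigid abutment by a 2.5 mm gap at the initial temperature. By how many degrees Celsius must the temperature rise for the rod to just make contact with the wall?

Contact occurs when the free expansion equals the gap: αΔT L = 2.5 mm.
So ΔT = g/(αL) = 2.5/(16.1×10⁻⁶ × 2325) = 66.79 °C.

ΔT ≈ 66.8 °C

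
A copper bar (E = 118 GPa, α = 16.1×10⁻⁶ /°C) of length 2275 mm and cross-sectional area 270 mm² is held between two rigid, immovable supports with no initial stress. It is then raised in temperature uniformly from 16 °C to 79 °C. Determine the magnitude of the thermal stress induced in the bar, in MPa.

σ ≈ 120 MPa (compressive)

Because both ends are immovable the net strain is zero, and the suppressed thermal strain is αΔT = 16.1×10⁻⁶ × 63 = 1014.3×10⁻⁶.
σ = EαΔT = 118×10³ × 16.1×10⁻⁶ × 63 = 119.7 MPa (compressive; the bar is trying to expand).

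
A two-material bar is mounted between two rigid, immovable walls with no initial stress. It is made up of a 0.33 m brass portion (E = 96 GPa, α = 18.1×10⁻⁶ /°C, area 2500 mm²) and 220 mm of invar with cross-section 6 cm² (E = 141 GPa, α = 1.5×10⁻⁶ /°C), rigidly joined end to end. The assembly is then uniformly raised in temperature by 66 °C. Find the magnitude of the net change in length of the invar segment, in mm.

|ΔL| ≈ 0.25 mm

If the supports were absent, the total length change would be Σ αᵢΔT Lᵢ = 18.1×10⁻⁶×66×330 + 1.5×10⁻⁶×66×220 = 0.416 mm.
Since the ends are fixed, an axial force P builds up, equal in every segment, with P · Σ Lᵢ/(AᵢEᵢ) = δ_free.
Σ Lᵢ/(AᵢEᵢ) = 330/(2500×96×10³) + 220/(600×141×10³) = 3.975×10⁻⁶ mm/N.
So P = 0.416 / 3.975×10⁻⁶ = 104.6 kN, compressive.
For the invar segment, free thermal change = 1.5×10⁻⁶×66×220 = 0.02178 mm and elastic change from P = 104600×220/(600×141×10³) = 0.2721 mm; these oppose, so the net change is 0.25 mm (segment shortens).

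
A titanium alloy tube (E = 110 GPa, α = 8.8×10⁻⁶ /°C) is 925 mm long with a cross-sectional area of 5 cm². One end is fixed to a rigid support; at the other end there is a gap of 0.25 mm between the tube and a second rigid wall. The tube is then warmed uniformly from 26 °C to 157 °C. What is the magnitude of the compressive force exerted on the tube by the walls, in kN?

P ≈ 48.5 kN

Unrestrained expansion: δ_free = αΔT L = 8.8×10⁻⁶ × 131 × 925 = 1.066 mm.
The gap closes (δ_free > 0.25 mm) and the wall then resists a further 1.066 − 0.25 = 0.8163 mm of expansion.
So σ = E(δ_free − g)/L = 110×10³ × 0.8163/925 = 97.08 MPa.
Force on the wall = σA = 97.08 × 500 mm² = 48.54 kN.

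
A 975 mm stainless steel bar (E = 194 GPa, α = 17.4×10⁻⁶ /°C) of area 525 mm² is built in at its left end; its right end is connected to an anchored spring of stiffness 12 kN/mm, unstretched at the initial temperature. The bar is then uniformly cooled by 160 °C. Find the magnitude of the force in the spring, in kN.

If the spring were absent the bar would shorten by αΔT L = 17.4×10⁻⁶ × 160 × 975 = 2.714 mm.
Let P be the tensile force in the spring. The bar extends elastically by PL/(AE) and the spring stretches by P/k; together these equal δ_free.
P [ L/(AE) + 1/k ] = δ_free → P [ 975/(525×194×10³) + 1/(12×10³) ] = 2.714.
P = 2.714 / 9.291×10⁻⁵ = 29220 N.

P ≈ 29.2 kN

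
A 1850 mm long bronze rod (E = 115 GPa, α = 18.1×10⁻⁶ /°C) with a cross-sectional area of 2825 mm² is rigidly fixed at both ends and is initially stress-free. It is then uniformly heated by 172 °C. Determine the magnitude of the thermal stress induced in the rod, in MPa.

σ ≈ 358 MPa (compressive)

The supports are rigid, so the total axial strain is zero. The restrained thermal strain is ε = αΔT = 18.1×10⁻⁶ × 172 = 3113.2×10⁻⁶.
σ = EαΔT = 115×10³ × 18.1×10⁻⁶ × 172 = 358 MPa (compressive; the rod is trying to expand).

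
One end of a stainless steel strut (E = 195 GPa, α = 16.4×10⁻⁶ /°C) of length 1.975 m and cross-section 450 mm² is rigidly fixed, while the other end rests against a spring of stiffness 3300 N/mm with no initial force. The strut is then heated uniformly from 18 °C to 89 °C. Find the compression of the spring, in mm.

If the spring were absent the strut would lengthen by αΔT L = 16.4×10⁻⁶ × 71 × 1975 = 2.3 mm.
Let P be the compressive force at the spring. The strut shortens elastically by PL/(AE) and the spring compresses by P/k; together these equal δ_free.
So P = δ_free / [L/(AE) + 1/k] = 2.3 / [ 1975/(450×195×10³) + 1/(3300) ].
P = 2.3 / 0.0003255 = 7064 N.
Spring compression = P/k = 7064/(3300) = 2.141 mm.

δ ≈ 2.14 mm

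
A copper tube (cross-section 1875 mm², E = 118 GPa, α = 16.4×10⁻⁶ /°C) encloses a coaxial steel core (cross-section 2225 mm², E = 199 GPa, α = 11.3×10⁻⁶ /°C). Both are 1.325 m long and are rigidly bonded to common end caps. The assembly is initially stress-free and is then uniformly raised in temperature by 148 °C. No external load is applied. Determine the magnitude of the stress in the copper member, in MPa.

Equilibrium of a rigid end plate with no external load gives equal and opposite internal forces ±P in the two members. Since α_{copper} > α_{steel}, heating drives the copper into compression and the steel into tension.
Compatibility of the two members (thermal + elastic change equal): (α₁ − α₂)ΔT = P·[1/(A₁E₁) + 1/(A₂E₂)].
|α₁ − α₂|·ΔT = 5.1×10⁻⁶ × 148 = 0.0007548.
1/(A₁E₁) + 1/(A₂E₂) = 1/(1875×118×10³) + 1/(2225×199×10³) = 6.778×10⁻⁹ N⁻¹.
So P = 0.0007548 / 6.778×10⁻⁹ = 111.4 kN.
σ_{copper} = P/A₁ = 111400/1875 = 59.39 MPa, compressive.

σ ≈ 59.4 MPa (compressive)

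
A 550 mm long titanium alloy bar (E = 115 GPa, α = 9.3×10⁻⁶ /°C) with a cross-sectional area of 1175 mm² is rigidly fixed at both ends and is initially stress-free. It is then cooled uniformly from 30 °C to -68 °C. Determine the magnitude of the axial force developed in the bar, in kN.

P ≈ 123 kN (tensile)

Full restraint means ε = 0, so the stress is σ = EαΔT = 115×10³ × 9.3×10⁻⁶ × 98 = 104.8 MPa.
Axial force P = σA = 104.8 × 1175 = 123200 N = 123.2 kN, tensile.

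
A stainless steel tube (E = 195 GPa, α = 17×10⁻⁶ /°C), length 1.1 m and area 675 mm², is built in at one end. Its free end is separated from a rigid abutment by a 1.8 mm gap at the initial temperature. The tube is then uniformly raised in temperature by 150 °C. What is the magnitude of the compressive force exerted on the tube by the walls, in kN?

P ≈ 120 kN

Unrestrained expansion: δ_free = αΔT L = 17×10⁻⁶ × 150 × 1100 = 2.805 mm.
The gap closes (δ_free > 1.8 mm) and the wall then resists a further 2.805 − 1.8 = 1.005 mm of expansion.
Compatibility: PL/(AE) = 1.005 mm, so σ = P/A = E × (1.005/1100) = 178.2 MPa.
Force on the wall = σA = 178.2 × 675 mm² = 120.3 kN.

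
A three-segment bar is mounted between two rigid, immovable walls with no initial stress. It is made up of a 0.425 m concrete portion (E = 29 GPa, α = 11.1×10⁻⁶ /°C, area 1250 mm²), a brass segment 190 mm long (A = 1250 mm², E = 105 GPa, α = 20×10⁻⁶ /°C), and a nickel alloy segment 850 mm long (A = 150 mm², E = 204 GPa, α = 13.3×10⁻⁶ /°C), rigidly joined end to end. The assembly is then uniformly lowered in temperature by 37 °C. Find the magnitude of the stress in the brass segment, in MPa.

If the supports were absent, the total length change would be Σ αᵢΔT Lᵢ = 11.1×10⁻⁶×37×425 + 20×10⁻⁶×37×190 + 13.3×10⁻⁶×37×850 = 0.7334 mm.
The rigid supports impose zero overall length change; the single axial force P common to all segments must satisfy P Σ Lᵢ/(AᵢEᵢ) = δ_free.
The series flexibility is Σ Lᵢ/(AᵢEᵢ) = 425/(1250×29×10³) + 190/(1250×105×10³) + 850/(150×204×10³) = 4.095×10⁻⁵ mm/N.
So P = 0.7334 / 4.095×10⁻⁵ = 17.91 kN, tensile.
σ_{brass} = P / A = 17910 / 1250 = 14.33 MPa.

σ ≈ 14.3 MPa (tensile)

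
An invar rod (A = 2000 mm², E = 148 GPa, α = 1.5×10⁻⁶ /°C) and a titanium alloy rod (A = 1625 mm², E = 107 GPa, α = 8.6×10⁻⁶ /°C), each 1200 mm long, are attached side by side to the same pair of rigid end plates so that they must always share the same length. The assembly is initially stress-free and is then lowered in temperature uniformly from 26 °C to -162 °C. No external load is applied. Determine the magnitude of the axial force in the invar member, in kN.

P ≈ 146 kN (compressive in the invar)

Both members must finish at the same length. With the larger α, the titanium alloy tends to over-contract; the plates restrain it, putting the titanium alloy in tension and the invar in compression. With no external load the two internal forces are equal and opposite, magnitude P.
Compatibility of the two members (thermal + elastic change equal): (α₁ − α₂)ΔT = P·[1/(A₁E₁) + 1/(A₂E₂)].
|α₁ − α₂|·ΔT = 7.1×10⁻⁶ × 188 = 0.001335.
1/(A₁E₁) + 1/(A₂E₂) = 1/(2000×148×10³) + 1/(1625×107×10³) = 9.13×10⁻⁹ N⁻¹.
So P = 0.001335 / 9.13×10⁻⁹ = 146.2 kN.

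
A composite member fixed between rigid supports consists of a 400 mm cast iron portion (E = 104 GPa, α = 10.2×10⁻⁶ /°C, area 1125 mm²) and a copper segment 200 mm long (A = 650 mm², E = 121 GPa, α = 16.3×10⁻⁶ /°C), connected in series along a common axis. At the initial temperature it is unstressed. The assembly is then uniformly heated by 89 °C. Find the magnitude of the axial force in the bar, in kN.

With the walls removed the bar would change length by δ_free = Σ αᵢΔT Lᵢ = 10.2×10⁻⁶×89×400 + 16.3×10⁻⁶×89×200 = 0.6533 mm.
The walls prevent any net length change, so an axial force P (same in every segment) develops. Compatibility: P · Σ Lᵢ/(AᵢEᵢ) = δ_free.
The series flexibility is Σ Lᵢ/(AᵢEᵢ) = 400/(1125×104×10³) + 200/(650×121×10³) = 5.962×10⁻⁶ mm/N.
Hence P = δ_free / Σ(L/AE) = 0.6533/5.962×10⁻⁶ = 109.6 kN (compressive).

P ≈ 110 kN (compressive)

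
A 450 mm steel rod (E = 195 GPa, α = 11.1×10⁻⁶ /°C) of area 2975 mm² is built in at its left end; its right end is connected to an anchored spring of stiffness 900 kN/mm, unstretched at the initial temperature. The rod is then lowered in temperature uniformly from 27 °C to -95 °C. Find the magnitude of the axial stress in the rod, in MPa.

σ ≈ 109 MPa (tensile)

If the spring were absent the rod would shorten by αΔT L = 11.1×10⁻⁶ × 122 × 450 = 0.6094 mm.
With a force P in the spring, the elastic change of the rod is PL/(AE) and that of the spring is P/k; compatibility requires their sum to equal δ_free.
P [ L/(AE) + 1/k ] = δ_free → P [ 450/(2975×195×10³) + 1/(900×10³) ] = 0.6094.
P = 0.6094 / 1.887×10⁻⁶ = 323000 N.
σ = P/A = 323000/2975 = 108.6 MPa.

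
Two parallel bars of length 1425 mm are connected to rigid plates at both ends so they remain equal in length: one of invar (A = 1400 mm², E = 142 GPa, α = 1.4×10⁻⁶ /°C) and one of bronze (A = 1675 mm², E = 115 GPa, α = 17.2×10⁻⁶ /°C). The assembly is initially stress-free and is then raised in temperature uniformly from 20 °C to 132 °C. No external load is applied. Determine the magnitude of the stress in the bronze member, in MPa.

σ ≈ 103 MPa (compressive)

Equilibrium of a rigid end plate with no external load gives equal and opposite internal forces ±P in the two members. Since α_{bronze} > α_{invar}, heating drives the bronze into compression and the invar into tension.
Compatibility of the two members (thermal + elastic change equal): (α₁ − α₂)ΔT = P·[1/(A₁E₁) + 1/(A₂E₂)].
|α₁ − α₂|·ΔT = 15.8×10⁻⁶ × 112 = 0.00177.
1/(A₁E₁) + 1/(A₂E₂) = 1/(1400×142×10³) + 1/(1675×115×10³) = 1.022×10⁻⁸ N⁻¹.
So P = 0.00177 / 1.022×10⁻⁸ = 173.1 kN.
σ_{bronze} = P/A₂ = 173100/1675 = 103.4 MPa, compressive.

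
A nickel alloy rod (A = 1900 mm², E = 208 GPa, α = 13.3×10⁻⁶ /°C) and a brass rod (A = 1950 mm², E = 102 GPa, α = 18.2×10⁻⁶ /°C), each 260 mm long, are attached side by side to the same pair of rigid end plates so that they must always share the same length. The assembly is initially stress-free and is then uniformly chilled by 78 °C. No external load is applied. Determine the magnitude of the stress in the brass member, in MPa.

σ ≈ 25.9 MPa (tensile)

Equilibrium of a rigid end plate with no external load gives equal and opposite internal forces ±P in the two members. Since α_{brass} > α_{nickel alloy}, cooling drives the brass into tension and the nickel alloy into compression.
Setting the final lengths equal and cancelling L: (α₁ − α₂)ΔT = P/(A₁E₁) + P/(A₂E₂).
|α₁ − α₂|·ΔT = 4.9×10⁻⁶ × 78 = 0.0003822.
1/(A₁E₁) + 1/(A₂E₂) = 1/(1900×208×10³) + 1/(1950×102×10³) = 7.558×10⁻⁹ N⁻¹.
So P = 0.0003822 / 7.558×10⁻⁹ = 50.57 kN.
σ_{brass} = P/A₂ = 50570/1950 = 25.93 MPa, tensile.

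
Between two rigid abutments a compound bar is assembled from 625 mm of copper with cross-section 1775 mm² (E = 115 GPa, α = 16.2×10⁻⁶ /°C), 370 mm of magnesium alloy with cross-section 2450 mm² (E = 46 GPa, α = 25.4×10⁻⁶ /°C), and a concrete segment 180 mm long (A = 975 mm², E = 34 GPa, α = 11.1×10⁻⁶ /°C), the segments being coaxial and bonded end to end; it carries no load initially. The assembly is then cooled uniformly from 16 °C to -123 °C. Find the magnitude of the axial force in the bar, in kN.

P ≈ 254 kN (tensile)

If the supports were absent, the total length change would be Σ αᵢΔT Lᵢ = 16.2×10⁻⁶×139×625 + 25.4×10⁻⁶×139×370 + 11.1×10⁻⁶×139×180 = 2.991 mm.
The rigid supports impose zero overall length change; the single axial force P common to all segments must satisfy P Σ Lᵢ/(AᵢEᵢ) = δ_free.
The series flexibility is Σ Lᵢ/(AᵢEᵢ) = 625/(1775×115×10³) + 370/(2450×46×10³) + 180/(975×34×10³) = 1.177×10⁻⁵ mm/N.
P = 2.991 / 1.177×10⁻⁵ = 254100 N = 254.1 kN, tensile.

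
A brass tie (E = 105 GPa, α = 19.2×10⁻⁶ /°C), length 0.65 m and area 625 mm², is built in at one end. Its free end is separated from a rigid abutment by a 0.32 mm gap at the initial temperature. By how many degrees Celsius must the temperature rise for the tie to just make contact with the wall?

The gap closes when αΔT L = 0.32 mm, since the tie is still unstressed at that instant.
ΔT = 0.32 / (19.2×10⁻⁶ × 650) = 25.64 °C.

ΔT ≈ 25.6 °C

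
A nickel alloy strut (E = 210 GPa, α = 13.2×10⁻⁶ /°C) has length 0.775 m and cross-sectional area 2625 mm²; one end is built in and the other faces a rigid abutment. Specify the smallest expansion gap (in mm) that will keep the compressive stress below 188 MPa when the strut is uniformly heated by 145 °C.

g ≈ 0.79 mm

With no wall the strut would lengthen by αΔT L = 13.2×10⁻⁶ × 145 × 775 = 1.483 mm.
At the allowable stress the elastic shortening the wall may impose is σL/E = 188 × 775 / (210×10³) = 0.6938 mm.
The gap must absorb the remainder: g_min = 1.483 − 0.6938 = 0.7895 mm.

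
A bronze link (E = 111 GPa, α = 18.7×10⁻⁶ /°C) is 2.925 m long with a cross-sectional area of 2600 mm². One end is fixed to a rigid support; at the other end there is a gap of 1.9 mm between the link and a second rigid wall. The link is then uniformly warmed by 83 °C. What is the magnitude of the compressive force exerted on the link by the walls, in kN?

P ≈ 260 kN

Unrestrained expansion: δ_free = αΔT L = 18.7×10⁻⁶ × 83 × 2925 = 4.54 mm.
After closing the 1.9 mm clearance, 4.54 − 1.9 = 2.64 mm of expansion remains to be suppressed by the wall.
Compatibility: PL/(AE) = 2.64 mm, so σ = P/A = E × (2.64/2925) = 100.2 MPa.
Force on the wall = σA = 100.2 × 2600 mm² = 260.5 kN.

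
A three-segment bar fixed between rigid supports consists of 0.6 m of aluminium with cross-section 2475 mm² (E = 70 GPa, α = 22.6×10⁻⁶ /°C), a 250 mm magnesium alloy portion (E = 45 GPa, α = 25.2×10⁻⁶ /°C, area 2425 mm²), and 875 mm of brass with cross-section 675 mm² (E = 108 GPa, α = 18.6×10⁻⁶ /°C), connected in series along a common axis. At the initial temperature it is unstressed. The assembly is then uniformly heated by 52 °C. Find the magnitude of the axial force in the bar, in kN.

P ≈ 106 kN (compressive)

Free thermal expansion of the whole bar: Σ αᵢΔT Lᵢ = 22.6×10⁻⁶×52×600 + 25.2×10⁻⁶×52×250 + 18.6×10⁻⁶×52×875 = 1.879 mm.
Since the ends are fixed, an axial force P builds up, equal in every segment, with P · Σ Lᵢ/(AᵢEᵢ) = δ_free.
Σ Lᵢ/(AᵢEᵢ) = 600/(2475×70×10³) + 250/(2425×45×10³) + 875/(675×108×10³) = 1.776×10⁻⁵ mm/N.
P = 1.879 / 1.776×10⁻⁵ = 105800 N = 105.8 kN, compressive.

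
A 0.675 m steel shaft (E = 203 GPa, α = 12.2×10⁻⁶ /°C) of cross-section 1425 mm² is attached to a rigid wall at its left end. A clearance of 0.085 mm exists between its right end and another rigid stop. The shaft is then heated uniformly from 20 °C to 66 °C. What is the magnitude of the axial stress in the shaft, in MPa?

If the wall were absent the shaft would grow by αΔT L = 12.2×10⁻⁶ × 46 × 675 = 0.3788 mm.
After closing the 0.085 mm clearance, 0.3788 − 0.085 = 0.2938 mm of expansion remains to be suppressed by the wall.
Compatibility: PL/(AE) = 0.2938 mm, so σ = P/A = E × (0.2938/675) = 88.36 MPa.

σ ≈ 88.4 MPa (compressive)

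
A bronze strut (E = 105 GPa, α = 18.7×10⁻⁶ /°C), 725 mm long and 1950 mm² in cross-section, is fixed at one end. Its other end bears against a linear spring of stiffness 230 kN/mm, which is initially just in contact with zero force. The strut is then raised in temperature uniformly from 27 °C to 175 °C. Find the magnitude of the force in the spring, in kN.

P ≈ 254 kN

Free thermal expansion: δ_free = αΔT L = 18.7×10⁻⁶ × 148 × 725 = 2.007 mm.
With a force P in the spring, the elastic change of the strut is PL/(AE) and that of the spring is P/k; compatibility requires their sum to equal δ_free.
So P = δ_free / [L/(AE) + 1/k] = 2.007 / [ 725/(1950×105×10³) + 1/(230×10³) ].
P = 2.007 / 7.889×10⁻⁶ = 254400 N.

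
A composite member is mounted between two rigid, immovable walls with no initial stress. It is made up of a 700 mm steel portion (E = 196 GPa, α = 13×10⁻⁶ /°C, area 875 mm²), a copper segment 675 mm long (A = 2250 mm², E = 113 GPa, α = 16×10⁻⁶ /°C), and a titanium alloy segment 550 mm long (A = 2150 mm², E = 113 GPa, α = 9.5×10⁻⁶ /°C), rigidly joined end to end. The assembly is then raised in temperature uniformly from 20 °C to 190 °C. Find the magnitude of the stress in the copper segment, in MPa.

Free thermal expansion of the whole bar: Σ αᵢΔT Lᵢ = 13×10⁻⁶×170×700 + 16×10⁻⁶×170×675 + 9.5×10⁻⁶×170×550 = 4.271 mm.
The rigid supports impose zero overall length change; the single axial force P common to all segments must satisfy P Σ Lᵢ/(AᵢEᵢ) = δ_free.
The series flexibility is Σ Lᵢ/(AᵢEᵢ) = 700/(875×196×10³) + 675/(2250×113×10³) + 550/(2150×113×10³) = 9×10⁻⁶ mm/N.
So P = 4.271 / 9×10⁻⁶ = 474.6 kN, compressive.
σ_{copper} = P / A = 474600 / 2250 = 210.9 MPa.

σ ≈ 211 MPa (compressive)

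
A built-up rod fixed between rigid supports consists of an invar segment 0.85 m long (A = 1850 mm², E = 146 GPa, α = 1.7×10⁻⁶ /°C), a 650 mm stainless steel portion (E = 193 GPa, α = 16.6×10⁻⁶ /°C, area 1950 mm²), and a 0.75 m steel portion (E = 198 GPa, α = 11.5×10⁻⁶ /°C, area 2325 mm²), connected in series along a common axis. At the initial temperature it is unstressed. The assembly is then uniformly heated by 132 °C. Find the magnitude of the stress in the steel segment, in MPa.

If the supports were absent, the total length change would be Σ αᵢΔT Lᵢ = 1.7×10⁻⁶×132×850 + 16.6×10⁻⁶×132×650 + 11.5×10⁻⁶×132×750 = 2.754 mm.
The rigid supports impose zero overall length change; the single axial force P common to all segments must satisfy P Σ Lᵢ/(AᵢEᵢ) = δ_free.
Σ Lᵢ/(AᵢEᵢ) = 850/(1850×146×10³) + 650/(1950×193×10³) + 750/(2325×198×10³) = 6.503×10⁻⁶ mm/N.
So P = 2.754 / 6.503×10⁻⁶ = 423.4 kN, compressive.
σ_{steel} = P / A = 423400 / 2325 = 182.1 MPa.

σ ≈ 182 MPa (compressive)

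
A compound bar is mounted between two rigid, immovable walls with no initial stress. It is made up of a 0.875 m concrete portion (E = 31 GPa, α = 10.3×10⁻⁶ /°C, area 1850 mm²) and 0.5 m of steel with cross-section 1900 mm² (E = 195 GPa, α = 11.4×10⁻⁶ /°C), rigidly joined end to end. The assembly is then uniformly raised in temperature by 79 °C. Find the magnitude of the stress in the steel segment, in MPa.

σ ≈ 36.8 MPa (compressive)

Free thermal expansion of the whole bar: Σ αᵢΔT Lᵢ = 10.3×10⁻⁶×79×875 + 11.4×10⁻⁶×79×500 = 1.162 mm.
Since the ends are fixed, an axial force P builds up, equal in every segment, with P · Σ Lᵢ/(AᵢEᵢ) = δ_free.
Σ Lᵢ/(AᵢEᵢ) = 875/(1850×31×10³) + 500/(1900×195×10³) = 1.661×10⁻⁵ mm/N.
Hence P = δ_free / Σ(L/AE) = 1.162/1.661×10⁻⁵ = 69.99 kN (compressive).
σ_{steel} = P / A = 69990 / 1900 = 36.84 MPa.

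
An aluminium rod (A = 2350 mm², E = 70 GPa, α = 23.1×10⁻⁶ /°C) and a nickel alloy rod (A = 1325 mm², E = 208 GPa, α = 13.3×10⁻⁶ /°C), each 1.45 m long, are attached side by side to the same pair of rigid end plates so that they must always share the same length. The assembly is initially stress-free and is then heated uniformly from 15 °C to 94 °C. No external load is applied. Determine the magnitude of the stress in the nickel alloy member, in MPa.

σ ≈ 60.2 MPa (tensile)

Equilibrium of a rigid end plate with no external load gives equal and opposite internal forces ±P in the two members. Since α_{aluminium} > α_{nickel alloy}, heating drives the aluminium into compression and the nickel alloy into tension.
Setting the final lengths equal and cancelling L: (α₁ − α₂)ΔT = P/(A₁E₁) + P/(A₂E₂).
|α₁ − α₂|·ΔT = 9.8×10⁻⁶ × 79 = 0.0007742.
1/(A₁E₁) + 1/(A₂E₂) = 1/(2350×70×10³) + 1/(1325×208×10³) = 9.707×10⁻⁹ N⁻¹.
P = 0.0007742 / 9.707×10⁻⁹ = 79750 N = 79.75 kN.
σ_{nickel alloy} = P/A₂ = 79750/1325 = 60.19 MPa, tensile.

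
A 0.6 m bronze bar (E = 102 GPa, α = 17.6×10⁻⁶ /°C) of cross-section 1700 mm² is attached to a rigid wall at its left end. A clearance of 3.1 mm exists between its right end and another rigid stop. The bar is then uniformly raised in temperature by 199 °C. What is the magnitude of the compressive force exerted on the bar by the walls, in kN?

Free thermal elongation = αΔT L = 17.6×10⁻⁶ × 199 × 600 = 2.101 mm.
Since δ_free = 2.1 mm is less than the 3.1 mm gap, the bar never touches the wall. No axial force develops.

P ≈ 0 kN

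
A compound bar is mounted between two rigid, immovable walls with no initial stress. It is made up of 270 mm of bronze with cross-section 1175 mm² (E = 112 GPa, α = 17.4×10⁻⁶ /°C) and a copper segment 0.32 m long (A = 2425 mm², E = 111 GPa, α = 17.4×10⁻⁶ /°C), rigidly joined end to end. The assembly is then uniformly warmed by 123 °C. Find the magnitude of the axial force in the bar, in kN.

If the supports were absent, the total length change would be Σ αᵢΔT Lᵢ = 17.4×10⁻⁶×123×270 + 17.4×10⁻⁶×123×320 = 1.263 mm.
The walls prevent any net length change, so an axial force P (same in every segment) develops. Compatibility: P · Σ Lᵢ/(AᵢEᵢ) = δ_free.
The series flexibility is Σ Lᵢ/(AᵢEᵢ) = 270/(1175×112×10³) + 320/(2425×111×10³) = 3.24×10⁻⁶ mm/N.
Hence P = δ_free / Σ(L/AE) = 1.263/3.24×10⁻⁶ = 389.7 kN (compressive).

P ≈ 390 kN (compressive)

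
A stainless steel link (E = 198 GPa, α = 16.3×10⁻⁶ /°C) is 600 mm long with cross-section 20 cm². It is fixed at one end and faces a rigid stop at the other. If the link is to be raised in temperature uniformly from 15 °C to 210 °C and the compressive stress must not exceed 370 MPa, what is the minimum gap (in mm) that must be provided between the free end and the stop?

With no wall the link would lengthen by αΔT L = 16.3×10⁻⁶ × 195 × 600 = 1.907 mm.
A stress of 370 MPa corresponds to the wall pushing the link back by σL/E = 370×600/(198×10³) = 1.121 mm.
The gap must absorb the remainder: g_min = 1.907 − 1.121 = 0.7859 mm.

g ≈ 0.786 mm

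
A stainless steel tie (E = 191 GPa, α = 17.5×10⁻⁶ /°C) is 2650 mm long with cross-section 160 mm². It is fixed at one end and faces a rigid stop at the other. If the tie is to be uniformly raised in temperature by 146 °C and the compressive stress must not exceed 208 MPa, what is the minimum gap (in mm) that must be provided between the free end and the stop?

g ≈ 3.88 mm

Free expansion if unrestrained: δ_free = αΔT L = 17.5×10⁻⁶ × 146 × 2650 = 6.771 mm.
A stress of 208 MPa corresponds to the wall pushing the tie back by σL/E = 208×2650/(191×10³) = 2.886 mm.
The gap must absorb the remainder: g_min = 6.771 − 2.886 = 3.885 mm.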